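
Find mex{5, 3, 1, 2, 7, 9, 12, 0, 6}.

The values 0, 1, 2, 3 are all present; 4 is the first non-negative integer missing from the set.

4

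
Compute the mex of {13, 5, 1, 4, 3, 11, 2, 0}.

6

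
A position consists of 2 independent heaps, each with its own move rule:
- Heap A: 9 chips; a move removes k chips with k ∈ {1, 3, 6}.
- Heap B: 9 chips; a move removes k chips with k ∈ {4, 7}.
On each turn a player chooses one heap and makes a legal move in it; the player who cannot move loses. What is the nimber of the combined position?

2

Grundy values for heap A (subtraction set {1, 3, 6}):
k:     0  1  2  3  4  5  6  7  8  9
g(k):  0  1  0  1  0  1  2  3  2  0
So g(9) = 0.
Grundy values for heap B (subtraction set {4, 7}):
g(0) = mex{} = 0
g(1) = mex{} = 0
g(2) = mex{} = 0
g(3) = mex{} = 0
g(4) = mex{0} = 1
g(5) = mex{0} = 1
g(6) = mex{0} = 1
g(7) = mex{0} = 1
g(8) = mex{0,1} = 2
g(9) = mex{0,1} = 2
So g(9) = 2.
By the Sprague-Grundy theorem, the Grundy value of a sum of independent games is the XOR of the component values.
Combined value = 0 XOR 2 = 2.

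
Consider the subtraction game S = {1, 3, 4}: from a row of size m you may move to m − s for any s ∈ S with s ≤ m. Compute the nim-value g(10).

Compute g(0), g(1), … for moves {1, 3, 4}:
g(0) = mex{} = 0
g(1) = mex{0} = 1
g(2) = mex{1} = 0
g(3) = mex{0} = 1
g(4) = mex{0,1} = 2
g(5) = mex{0,1,2} = 3
g(6) = mex{0,1,3} = 2
g(7) = mex{1,2} = 0
g(8) = mex{0,2,3} = 1
g(9) = mex{1,2,3} = 0
g(10) = mex{0,2} = 1
So g(10) = 1.

1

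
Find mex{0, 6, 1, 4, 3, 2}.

The values 0, 1, 2, 3, 4 are all present; 5 is the first non-negative integer missing from the set.

5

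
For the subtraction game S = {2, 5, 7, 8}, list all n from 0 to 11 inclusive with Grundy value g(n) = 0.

Build the Grundy sequence with g(k) = mex{g(k−s) : s ∈ {2, 5, 7, 8}, s ≤ k}:
k:     0  1  2  3  4  5  6  7  8  9 10 11
g(k):  0  0  1  1  0  2  1  3  2  2  0  3
The P-positions (g = 0) in 0..11 are 0, 1, 4, 10.

0, 1, 4, 10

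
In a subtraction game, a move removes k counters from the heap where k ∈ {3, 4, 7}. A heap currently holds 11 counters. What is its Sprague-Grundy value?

Grundy values for subtraction set {3, 4, 7}:
k:     0  1  2  3  4  5  6  7  8  9 10 11
g(k):  0  0  0  1  1  1  2  2  2  3  0  0
So g(11) = 0.

0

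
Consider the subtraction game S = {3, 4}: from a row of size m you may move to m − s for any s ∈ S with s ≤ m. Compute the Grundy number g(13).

2

Grundy values for subtraction set {3, 4}:
g(0) = mex{} = 0
g(1) = mex{} = 0
g(2) = mex{} = 0
g(3) = mex{0} = 1
g(4) = mex{0} = 1
g(5) = mex{0} = 1
g(6) = mex{0,1} = 2
g(7) = mex{1} = 0
g(8) = mex{1} = 0
g(9) = mex{1,2} = 0
g(10) = mex{0,2} = 1
g(11) = mex{0} = 1
g(12) = mex{0} = 1
g(13) = mex{0,1} = 2
So g(13) = 2.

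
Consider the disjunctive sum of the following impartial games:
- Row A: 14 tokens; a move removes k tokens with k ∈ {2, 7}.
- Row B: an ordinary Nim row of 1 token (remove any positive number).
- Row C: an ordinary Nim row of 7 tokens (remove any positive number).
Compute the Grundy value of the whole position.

6

Grundy values for row A (subtraction set {2, 7}):
g(0) = mex{} = 0
g(1) = mex{} = 0
g(2) = mex{0} = 1
g(3) = mex{0} = 1
g(4) = mex{1} = 0
g(5) = mex{1} = 0
g(6) = mex{0} = 1
g(7) = mex{0} = 1
g(8) = mex{0,1} = 2
g(9) = mex{1} = 0
g(10) = mex{1,2} = 0
g(11) = mex{0} = 1
g(12) = mex{0} = 1
g(13) = mex{1} = 0
g(14) = mex{1} = 0
So g(14) = 0.
Row B is a plain Nim row of size 1, so its Grundy value is 1.
Row C is a plain Nim row of size 7, so its Grundy value is 7.
The value of a disjunctive sum is the nim-sum of the parts.
Combined value = 0 ⊕ 1 ⊕ 7 = 6.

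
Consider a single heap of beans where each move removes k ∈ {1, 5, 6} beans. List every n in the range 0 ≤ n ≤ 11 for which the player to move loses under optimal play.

0, 2, 4, 11

Build the Grundy sequence with g(k) = mex{g(k−s) : s ∈ {1, 5, 6}, s ≤ k}:
g(0) = mex{} = 0
g(1) = mex{0} = 1
g(2) = mex{1} = 0
g(3) = mex{0} = 1
g(4) = mex{1} = 0
g(5) = mex{0} = 1
g(6) = mex{0,1} = 2
g(7) = mex{0,1,2} = 3
g(8) = mex{0,1,3} = 2
g(9) = mex{0,1,2} = 3
g(10) = mex{0,1,3} = 2
g(11) = mex{1,2} = 0
The P-positions (g = 0) in 0..11 are 0, 2, 4, 11.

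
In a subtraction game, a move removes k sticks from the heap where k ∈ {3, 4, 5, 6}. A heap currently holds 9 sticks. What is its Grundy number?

Compute g(0), g(1), … for moves {3, 4, 5, 6}:
k:     0  1  2  3  4  5  6  7  8  9
g(k):  0  0  0  1  1  1  2  2  2  0
So g(9) = 0.

0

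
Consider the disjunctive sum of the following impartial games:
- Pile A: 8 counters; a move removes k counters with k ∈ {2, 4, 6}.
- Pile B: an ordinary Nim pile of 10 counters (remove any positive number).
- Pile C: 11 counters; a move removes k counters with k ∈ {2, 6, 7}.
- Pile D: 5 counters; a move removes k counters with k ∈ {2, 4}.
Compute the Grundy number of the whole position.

9

Build the Grundy sequence for pile A with g(k) = mex{g(k−s) : s ∈ {2, 4, 6}, s ≤ k}:
g(0) = mex{} = 0
g(1) = mex{} = 0
g(2) = mex{0} = 1
g(3) = mex{0} = 1
g(4) = mex{0,1} = 2
g(5) = mex{0,1} = 2
g(6) = mex{0,1,2} = 3
g(7) = mex{0,1,2} = 3
g(8) = mex{1,2,3} = 0
So g(8) = 0.
Pile B is a plain Nim pile of size 10, so its Grundy value is 10.
For pile C, compute g(0), g(1), … with moves {2, 6, 7}:
k:     0  1  2  3  4  5  6  7  8  9 10 11
g(k):  0  0  1  1  0  0  1  1  2  0  3  1
So g(11) = 1.
For pile D, compute g(0), g(1), … with moves {2, 4}:
g(0) = mex{} = 0
g(1) = mex{} = 0
g(2) = mex{0} = 1
g(3) = mex{0} = 1
g(4) = mex{0,1} = 2
g(5) = mex{0,1} = 2
So g(5) = 2.
By the Sprague-Grundy theorem, the Grundy value of a sum of independent games is the XOR of the component values.
Combined value = 0 ⊕ 10 ⊕ 1 ⊕ 2 = 9.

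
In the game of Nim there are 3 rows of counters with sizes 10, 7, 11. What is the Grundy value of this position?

In binary:
  1010  (10)
  0111  (7)
  1011  (11)
  ----
  0110  (6)

6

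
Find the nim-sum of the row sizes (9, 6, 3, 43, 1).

Nim-sum: 9 ^ 6 ^ 3 ^ 43 ^ 1 = 38.

38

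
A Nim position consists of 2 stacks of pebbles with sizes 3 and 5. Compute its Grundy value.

6

Compute the nim-sum pairwise:
3 XOR 5 = 6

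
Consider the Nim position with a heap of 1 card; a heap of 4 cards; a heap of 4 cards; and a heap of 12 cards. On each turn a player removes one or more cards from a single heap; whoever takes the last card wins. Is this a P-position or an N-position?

Nim-sum: 1 ^ 4 ^ 4 ^ 12 = 13.
The nim-sum is 13 ≠ 0, so this is an N-position: the player to move can win.

N-position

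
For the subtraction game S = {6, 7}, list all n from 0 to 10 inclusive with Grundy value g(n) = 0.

Compute g(0), g(1), … for moves {6, 7}:
k:     0  1  2  3  4  5  6  7  8  9 10
g(k):  0  0  0  0  0  0  1  1  1  1  1
The P-positions (g = 0) in 0..10 are 0, 1, 2, 3, 4, 5.

0, 1, 2, 3, 4, 5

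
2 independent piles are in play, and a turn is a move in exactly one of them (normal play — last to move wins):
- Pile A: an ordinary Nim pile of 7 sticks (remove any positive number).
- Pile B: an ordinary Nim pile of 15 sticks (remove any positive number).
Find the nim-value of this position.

8

Pile A is a plain Nim pile of size 7, so its Grundy value is 7.
Pile B is a plain Nim pile of size 15, so its Grundy value is 15.
The value of a disjunctive sum is the nim-sum of the parts.
Combined value = 7 ⊕ 15 = 8.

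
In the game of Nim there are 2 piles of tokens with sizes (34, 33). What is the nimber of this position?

3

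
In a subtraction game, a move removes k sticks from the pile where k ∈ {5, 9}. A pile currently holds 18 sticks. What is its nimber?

Compute g(0), g(1), … for moves {5, 9}:
k:     0  1  2  3  4  5  6  7  8  9 10 11 12 13 14 15 16 17 18
g(k):  0  0  0  0  0  1  1  1  1  1  2  2  2  2  0  0  0  0  0
So g(18) = 0.

0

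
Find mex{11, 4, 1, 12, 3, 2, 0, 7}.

5

The values 0, 1, 2, 3, 4 are all present; 5 is the first non-negative integer missing from the set.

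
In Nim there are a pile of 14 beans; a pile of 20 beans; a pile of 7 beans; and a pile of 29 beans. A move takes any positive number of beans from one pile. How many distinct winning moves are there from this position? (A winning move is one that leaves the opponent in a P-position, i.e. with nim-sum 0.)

Compute the nim-sum pairwise:
14 ^ 20 = 26
26 ^ 7 = 29
29 ^ 29 = 0
The nim-sum is already 0, so every move leaves a nonzero nim-sum — there are no winning moves.

0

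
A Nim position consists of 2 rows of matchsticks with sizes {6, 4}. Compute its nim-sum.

2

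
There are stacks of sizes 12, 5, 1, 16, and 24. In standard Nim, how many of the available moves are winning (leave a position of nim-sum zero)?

0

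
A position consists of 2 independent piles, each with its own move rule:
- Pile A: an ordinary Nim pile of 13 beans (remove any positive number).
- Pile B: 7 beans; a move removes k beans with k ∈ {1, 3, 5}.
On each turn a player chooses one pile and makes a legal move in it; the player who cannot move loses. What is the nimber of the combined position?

12

Pile A is a plain Nim pile of size 13, so its Grundy value is 13.
Build the Grundy sequence for pile B with g(k) = mex{g(k−s) : s ∈ {1, 3, 5}, s ≤ k}:
k:     0  1  2  3  4  5  6  7
g(k):  0  1  0  1  0  1  0  1
So g(7) = 1.
The value of a disjunctive sum is the nim-sum of the parts.
Combined value = 13 XOR 1 = 12.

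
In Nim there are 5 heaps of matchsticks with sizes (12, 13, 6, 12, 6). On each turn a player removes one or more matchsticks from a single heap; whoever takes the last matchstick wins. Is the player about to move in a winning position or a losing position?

Compute the nim-sum pairwise:
12 XOR 13 = 1
1 XOR 6 = 7
7 XOR 12 = 11
11 XOR 6 = 13
The nim-sum is 13 ≠ 0, so this is an N-position: the player to move can win.

Winning position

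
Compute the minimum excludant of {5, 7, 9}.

0 is not in the set, so the mex is 0.

0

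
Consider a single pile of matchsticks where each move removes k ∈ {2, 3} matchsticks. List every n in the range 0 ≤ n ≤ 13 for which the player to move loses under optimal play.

0, 1, 5, 6, 10, 11

Grundy values for subtraction set {2, 3}:
g(0) = mex{} = 0
g(1) = mex{} = 0
g(2) = mex{0} = 1
g(3) = mex{0} = 1
g(4) = mex{0,1} = 2
g(5) = mex{1} = 0
g(6) = mex{1,2} = 0
g(7) = mex{0,2} = 1
g(8) = mex{0} = 1
g(9) = mex{0,1} = 2
g(10) = mex{1} = 0
g(11) = mex{1,2} = 0
g(12) = mex{0,2} = 1
g(13) = mex{0} = 1
The P-positions (g = 0) in 0..13 are 0, 1, 5, 6, 10, 11.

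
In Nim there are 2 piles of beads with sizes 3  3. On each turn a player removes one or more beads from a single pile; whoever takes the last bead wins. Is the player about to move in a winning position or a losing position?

Losing position

Compute the nim-sum pairwise:
3 ⊕ 3 = 0
The nim-sum is 0, so this is a P-position: the player to move is in a losing position under optimal play.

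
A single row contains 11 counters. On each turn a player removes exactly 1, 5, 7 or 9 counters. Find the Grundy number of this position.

Compute g(0), g(1), … for moves {1, 5, 7, 9}:
k:     0  1  2  3  4  5  6  7  8  9 10 11
g(k):  0  1  0  1  0  1  0  1  0  1  0  1
So g(11) = 1.

1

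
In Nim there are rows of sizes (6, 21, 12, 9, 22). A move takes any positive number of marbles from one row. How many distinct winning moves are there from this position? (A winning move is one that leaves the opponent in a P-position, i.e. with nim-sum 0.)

0

Nim-sum: 6 ^ 21 ^ 12 ^ 9 ^ 22 = 0.
The nim-sum is already 0, so every move leaves a nonzero nim-sum — there are no winning moves.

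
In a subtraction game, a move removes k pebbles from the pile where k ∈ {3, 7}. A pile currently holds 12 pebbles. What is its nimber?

0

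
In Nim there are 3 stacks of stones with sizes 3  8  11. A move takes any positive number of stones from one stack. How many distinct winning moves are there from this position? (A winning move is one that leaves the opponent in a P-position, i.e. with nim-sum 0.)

Nim-sum: 3 ^ 8 ^ 11 = 0.
The nim-sum is already 0, so every move leaves a nonzero nim-sum — there are no winning moves.

0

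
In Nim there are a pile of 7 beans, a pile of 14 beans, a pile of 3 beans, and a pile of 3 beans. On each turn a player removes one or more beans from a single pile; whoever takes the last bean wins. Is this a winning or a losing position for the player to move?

Winning position

Nim-sum: 7 ⊕ 14 ⊕ 3 ⊕ 3 = 9.
The nim-sum is 9 ≠ 0, so this is an N-position: the player to move can win.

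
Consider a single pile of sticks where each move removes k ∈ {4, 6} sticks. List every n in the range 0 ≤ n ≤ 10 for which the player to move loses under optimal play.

0, 1, 2, 3, 10

Build the Grundy sequence with g(k) = mex{g(k−s) : s ∈ {4, 6}, s ≤ k}:
g(0) = mex{} = 0
g(1) = mex{} = 0
g(2) = mex{} = 0
g(3) = mex{} = 0
g(4) = mex{0} = 1
g(5) = mex{0} = 1
g(6) = mex{0} = 1
g(7) = mex{0} = 1
g(8) = mex{0,1} = 2
g(9) = mex{0,1} = 2
g(10) = mex{1} = 0
The P-positions (g = 0) in 0..10 are 0, 1, 2, 3, 10.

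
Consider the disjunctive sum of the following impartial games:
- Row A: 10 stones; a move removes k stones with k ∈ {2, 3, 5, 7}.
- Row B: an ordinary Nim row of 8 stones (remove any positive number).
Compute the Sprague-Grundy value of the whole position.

8

Build the Grundy sequence for row A with g(k) = mex{g(k−s) : s ∈ {2, 3, 5, 7}, s ≤ k}:
k:     0  1  2  3  4  5  6  7  8  9 10
g(k):  0  0  1  1  2  2  3  3  4  0  0
So g(10) = 0.
Row B is a plain Nim row of size 8, so its Grundy value is 8.
The value of a disjunctive sum is the nim-sum of the parts.
Combined value = 0 ⊕ 8 = 8.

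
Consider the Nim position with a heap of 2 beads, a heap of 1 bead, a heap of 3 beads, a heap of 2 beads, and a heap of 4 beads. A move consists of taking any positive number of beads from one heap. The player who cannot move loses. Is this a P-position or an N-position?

Nim-sum: 2 XOR 1 XOR 3 XOR 2 XOR 4 = 6.
The nim-sum is 6 ≠ 0, so this is an N-position: the player to move can win.

N-position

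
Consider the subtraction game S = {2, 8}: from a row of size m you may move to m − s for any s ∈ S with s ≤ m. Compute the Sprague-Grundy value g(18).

Grundy values for subtraction set {2, 8}:
k:     0  1  2  3  4  5  6  7  8  9 10 11 12 13 14 15 16 17 18
g(k):  0  0  1  1  0  0  1  1  2  2  0  0  1  1  0  0  1  1  2
So g(18) = 2.

2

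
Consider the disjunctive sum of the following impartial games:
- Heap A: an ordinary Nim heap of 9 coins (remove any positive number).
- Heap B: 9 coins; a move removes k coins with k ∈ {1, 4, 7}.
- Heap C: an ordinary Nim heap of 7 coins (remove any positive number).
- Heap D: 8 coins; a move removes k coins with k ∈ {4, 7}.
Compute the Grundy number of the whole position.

Heap A is a plain Nim heap of size 9, so its Grundy value is 9.
For heap B, compute g(0), g(1), … with moves {1, 4, 7}:
k:     0  1  2  3  4  5  6  7  8  9
g(k):  0  1  0  1  2  0  1  2  0  1
So g(9) = 1.
Heap C is a plain Nim heap of size 7, so its Grundy value is 7.
For heap D, compute g(0), g(1), … with moves {4, 7}:
k:     0  1  2  3  4  5  6  7  8
g(k):  0  0  0  0  1  1  1  1  2
So g(8) = 2.
By the Sprague-Grundy theorem, the Grundy value of a sum of independent games is the XOR of the component values.
Combined value = 9 XOR 1 XOR 7 XOR 2 = 13.

13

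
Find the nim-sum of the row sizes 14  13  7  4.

Nim-sum: 14 ^ 13 ^ 7 ^ 4 = 0.

0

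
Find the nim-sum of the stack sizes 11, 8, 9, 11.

Write each in binary and XOR column by column:
  1011  (11)
  1000  (8)
  1001  (9)
  1011  (11)
  ----
  0001  (1)

1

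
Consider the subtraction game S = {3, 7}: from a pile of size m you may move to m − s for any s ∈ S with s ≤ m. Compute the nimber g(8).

2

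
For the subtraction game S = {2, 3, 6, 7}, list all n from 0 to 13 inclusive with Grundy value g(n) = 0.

0, 1, 5, 9, 10

Grundy values for subtraction set {2, 3, 6, 7}:
g(0) = mex{} = 0
g(1) = mex{} = 0
g(2) = mex{0} = 1
g(3) = mex{0} = 1
g(4) = mex{0,1} = 2
g(5) = mex{1} = 0
g(6) = mex{0,1,2} = 3
g(7) = mex{0,2} = 1
g(8) = mex{0,1,3} = 2
g(9) = mex{1,3} = 0
g(10) = mex{1,2} = 0
g(11) = mex{0,2} = 1
g(12) = mex{0,3} = 1
g(13) = mex{0,1,3} = 2
The P-positions (g = 0) in 0..13 are 0, 1, 5, 9, 10.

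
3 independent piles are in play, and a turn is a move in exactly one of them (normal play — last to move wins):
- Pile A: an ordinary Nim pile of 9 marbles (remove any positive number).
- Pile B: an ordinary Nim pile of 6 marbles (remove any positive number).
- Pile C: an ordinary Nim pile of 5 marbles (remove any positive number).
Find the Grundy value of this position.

10

Pile A is a plain Nim pile of size 9, so its Grundy value is 9.
Pile B is a plain Nim pile of size 6, so its Grundy value is 6.
Pile C is a plain Nim pile of size 5, so its Grundy value is 5.
By the Sprague-Grundy theorem, the Grundy value of a sum of independent games is the XOR of the component values.
Combined value = 9 XOR 6 XOR 5 = 10.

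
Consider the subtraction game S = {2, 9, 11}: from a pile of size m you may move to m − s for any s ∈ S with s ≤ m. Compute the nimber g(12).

2

Compute g(0), g(1), … for moves {2, 9, 11}:
g(0) = mex{} = 0
g(1) = mex{} = 0
g(2) = mex{0} = 1
g(3) = mex{0} = 1
g(4) = mex{1} = 0
g(5) = mex{1} = 0
g(6) = mex{0} = 1
g(7) = mex{0} = 1
g(8) = mex{1} = 0
g(9) = mex{0,1} = 2
g(10) = mex{0} = 1
g(11) = mex{0,1,2} = 3
g(12) = mex{0,1} = 2
So g(12) = 2.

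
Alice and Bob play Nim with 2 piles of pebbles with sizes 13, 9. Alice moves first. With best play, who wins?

Alice wins

Nim-sum: 13 ^ 9 = 4.
The nim-sum is 4 ≠ 0, so this is an N-position: the player to move can win; Alice has a winning move.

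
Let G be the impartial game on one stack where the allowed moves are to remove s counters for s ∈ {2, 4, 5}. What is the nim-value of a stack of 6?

3

Grundy values for subtraction set {2, 4, 5}:
k:     0  1  2  3  4  5  6
g(k):  0  0  1  1  2  2  3
So g(6) = 3.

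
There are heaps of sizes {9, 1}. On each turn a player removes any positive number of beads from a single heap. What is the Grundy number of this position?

Bitwise XOR of the heap sizes:
  1001  (9)
  0001  (1)
  ----
  1000  (8)

8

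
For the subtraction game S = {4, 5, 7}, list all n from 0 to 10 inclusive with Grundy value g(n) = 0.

0, 1, 2, 3

Grundy values for subtraction set {4, 5, 7}:
g(0) = mex{} = 0
g(1) = mex{} = 0
g(2) = mex{} = 0
g(3) = mex{} = 0
g(4) = mex{0} = 1
g(5) = mex{0} = 1
g(6) = mex{0} = 1
g(7) = mex{0} = 1
g(8) = mex{0,1} = 2
g(9) = mex{0,1} = 2
g(10) = mex{0,1} = 2
The P-positions (g = 0) in 0..10 are 0, 1, 2, 3.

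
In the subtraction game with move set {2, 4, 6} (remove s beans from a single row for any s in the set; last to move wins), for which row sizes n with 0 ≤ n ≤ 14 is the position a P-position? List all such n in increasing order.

0, 1, 8, 9

Compute g(0), g(1), … for moves {2, 4, 6}:
g(0) = mex{} = 0
g(1) = mex{} = 0
g(2) = mex{0} = 1
g(3) = mex{0} = 1
g(4) = mex{0,1} = 2
g(5) = mex{0,1} = 2
g(6) = mex{0,1,2} = 3
g(7) = mex{0,1,2} = 3
g(8) = mex{1,2,3} = 0
g(9) = mex{1,2,3} = 0
g(10) = mex{0,2,3} = 1
g(11) = mex{0,2,3} = 1
g(12) = mex{0,1,3} = 2
g(13) = mex{0,1,3} = 2
g(14) = mex{0,1,2} = 3
The P-positions (g = 0) in 0..14 are 0, 1, 8, 9.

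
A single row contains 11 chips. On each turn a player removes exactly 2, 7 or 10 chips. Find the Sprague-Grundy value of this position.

1

Compute g(0), g(1), … for moves {2, 7, 10}:
g(0) = mex{} = 0
g(1) = mex{} = 0
g(2) = mex{0} = 1
g(3) = mex{0} = 1
g(4) = mex{1} = 0
g(5) = mex{1} = 0
g(6) = mex{0} = 1
g(7) = mex{0} = 1
g(8) = mex{0,1} = 2
g(9) = mex{1} = 0
g(10) = mex{0,1,2} = 3
g(11) = mex{0} = 1
So g(11) = 1.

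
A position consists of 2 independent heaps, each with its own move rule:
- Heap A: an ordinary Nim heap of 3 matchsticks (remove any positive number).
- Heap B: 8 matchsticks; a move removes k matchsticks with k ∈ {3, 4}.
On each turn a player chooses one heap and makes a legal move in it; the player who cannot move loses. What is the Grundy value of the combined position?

3

Heap A is a plain Nim heap of size 3, so its Grundy value is 3.
For heap B, compute g(0), g(1), … with moves {3, 4}:
k:     0  1  2  3  4  5  6  7  8
g(k):  0  0  0  1  1  1  2  0  0
So g(8) = 0.
By the Sprague-Grundy theorem, the Grundy value of a sum of independent games is the XOR of the component values.
Combined value = 3 XOR 0 = 3.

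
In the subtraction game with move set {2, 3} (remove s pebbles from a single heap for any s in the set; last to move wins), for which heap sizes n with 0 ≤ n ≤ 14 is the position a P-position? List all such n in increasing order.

0, 1, 5, 6, 10, 11

Grundy values for subtraction set {2, 3}:
k:     0  1  2  3  4  5  6  7  8  9 10 11 12 13 14
g(k):  0  0  1  1  2  0  0  1  1  2  0  0  1  1  2
The P-positions (g = 0) in 0..14 are 0, 1, 5, 6, 10, 11.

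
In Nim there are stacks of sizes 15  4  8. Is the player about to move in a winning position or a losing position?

Winning position

Compute the nim-sum pairwise:
15 ^ 4 = 11
11 ^ 8 = 3
The nim-sum is 3 ≠ 0, so this is an N-position: the player to move can win.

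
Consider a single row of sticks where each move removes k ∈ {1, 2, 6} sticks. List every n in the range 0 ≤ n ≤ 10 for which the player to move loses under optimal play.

0, 3, 7, 10

Compute g(0), g(1), … for moves {1, 2, 6}:
k:     0  1  2  3  4  5  6  7  8  9 10
g(k):  0  1  2  0  1  2  3  0  1  2  0
The P-positions (g = 0) in 0..10 are 0, 3, 7, 10.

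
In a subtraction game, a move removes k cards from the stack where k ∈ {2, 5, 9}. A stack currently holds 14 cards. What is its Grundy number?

0

Compute g(0), g(1), … for moves {2, 5, 9}:
g(0) = mex{} = 0
g(1) = mex{} = 0
g(2) = mex{0} = 1
g(3) = mex{0} = 1
g(4) = mex{1} = 0
g(5) = mex{0,1} = 2
g(6) = mex{0} = 1
g(7) = mex{1,2} = 0
g(8) = mex{1} = 0
g(9) = mex{0} = 1
g(10) = mex{0,2} = 1
g(11) = mex{1} = 0
g(12) = mex{0,1} = 2
g(13) = mex{0} = 1
g(14) = mex{1,2} = 0
So g(14) = 0.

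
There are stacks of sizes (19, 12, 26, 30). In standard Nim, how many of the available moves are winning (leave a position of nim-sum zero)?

3

Nim-sum: 19 ⊕ 12 ⊕ 26 ⊕ 30 = 27.
The overall nim-sum is X = 27. A stack of size p has a winning move iff p XOR X < p (reduce it to p XOR X).
  19: 19 XOR 27 = 8 < 19 — winning move (to 8).
  12: 12 XOR 27 = 23 ≥ 12 — no move.
  26: 26 XOR 27 = 1 < 26 — winning move (to 1).
  30: 30 XOR 27 = 5 < 30 — winning move (to 5).
That gives 3 winning moves.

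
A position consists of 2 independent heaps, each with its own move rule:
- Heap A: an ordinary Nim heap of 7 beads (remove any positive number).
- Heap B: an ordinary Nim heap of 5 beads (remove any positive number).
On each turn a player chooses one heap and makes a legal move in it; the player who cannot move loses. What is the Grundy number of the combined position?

2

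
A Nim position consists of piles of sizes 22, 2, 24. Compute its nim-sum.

12

Compute the nim-sum pairwise:
22 ⊕ 2 = 20
20 ⊕ 24 = 12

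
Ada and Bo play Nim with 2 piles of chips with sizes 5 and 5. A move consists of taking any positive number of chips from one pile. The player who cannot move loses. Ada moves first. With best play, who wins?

Compute the nim-sum pairwise:
5 ^ 5 = 0
The nim-sum is 0, so this is a P-position: the player to move is in a losing position under optimal play; Ada is about to move from it and so loses — Bo wins.

Bo wins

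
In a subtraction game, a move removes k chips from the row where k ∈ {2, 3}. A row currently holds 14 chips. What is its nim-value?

2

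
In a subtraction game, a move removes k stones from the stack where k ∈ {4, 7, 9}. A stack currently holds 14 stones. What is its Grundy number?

0

Grundy values for subtraction set {4, 7, 9}:
g(0) = mex{} = 0
g(1) = mex{} = 0
g(2) = mex{} = 0
g(3) = mex{} = 0
g(4) = mex{0} = 1
g(5) = mex{0} = 1
g(6) = mex{0} = 1
g(7) = mex{0} = 1
g(8) = mex{0,1} = 2
g(9) = mex{0,1} = 2
g(10) = mex{0,1} = 2
g(11) = mex{0,1} = 2
g(12) = mex{0,1,2} = 3
g(13) = mex{1,2} = 0
g(14) = mex{1,2} = 0
So g(14) = 0.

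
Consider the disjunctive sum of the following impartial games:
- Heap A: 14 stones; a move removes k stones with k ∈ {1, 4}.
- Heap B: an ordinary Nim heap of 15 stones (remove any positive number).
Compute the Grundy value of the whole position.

13

Build the Grundy sequence for heap A with g(k) = mex{g(k−s) : s ∈ {1, 4}, s ≤ k}:
k:     0  1  2  3  4  5  6  7  8  9 10 11 12 13 14
g(k):  0  1  0  1  2  0  1  0  1  2  0  1  0  1  2
So g(14) = 2.
Heap B is a plain Nim heap of size 15, so its Grundy value is 15.
The value of a disjunctive sum is the nim-sum of the parts.
Combined value = 2 ⊕ 15 = 13.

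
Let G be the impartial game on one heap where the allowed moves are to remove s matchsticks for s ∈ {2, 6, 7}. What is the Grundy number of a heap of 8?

Grundy values for subtraction set {2, 6, 7}:
k:     0  1  2  3  4  5  6  7  8
g(k):  0  0  1  1  0  0  1  1  2
So g(8) = 2.

2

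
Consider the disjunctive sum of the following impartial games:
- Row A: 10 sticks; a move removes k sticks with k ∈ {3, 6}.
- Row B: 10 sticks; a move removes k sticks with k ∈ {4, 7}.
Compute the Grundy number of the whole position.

Grundy values for row A (subtraction set {3, 6}):
g(0) = mex{} = 0
g(1) = mex{} = 0
g(2) = mex{} = 0
g(3) = mex{0} = 1
g(4) = mex{0} = 1
g(5) = mex{0} = 1
g(6) = mex{0,1} = 2
g(7) = mex{0,1} = 2
g(8) = mex{0,1} = 2
g(9) = mex{1,2} = 0
g(10) = mex{1,2} = 0
So g(10) = 0.
Build the Grundy sequence for row B with g(k) = mex{g(k−s) : s ∈ {4, 7}, s ≤ k}:
g(0) = mex{} = 0
g(1) = mex{} = 0
g(2) = mex{} = 0
g(3) = mex{} = 0
g(4) = mex{0} = 1
g(5) = mex{0} = 1
g(6) = mex{0} = 1
g(7) = mex{0} = 1
g(8) = mex{0,1} = 2
g(9) = mex{0,1} = 2
g(10) = mex{0,1} = 2
So g(10) = 2.
The value of a disjunctive sum is the nim-sum of the parts.
Combined value = 0 XOR 2 = 2.

2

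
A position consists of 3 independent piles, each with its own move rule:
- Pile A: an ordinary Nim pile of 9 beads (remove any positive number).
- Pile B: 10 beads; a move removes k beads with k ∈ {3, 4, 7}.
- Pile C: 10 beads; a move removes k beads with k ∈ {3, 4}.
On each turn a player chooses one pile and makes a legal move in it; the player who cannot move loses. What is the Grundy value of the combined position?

Pile A is a plain Nim pile of size 9, so its Grundy value is 9.
Grundy values for pile B (subtraction set {3, 4, 7}):
k:     0  1  2  3  4  5  6  7  8  9 10
g(k):  0  0  0  1  1  1  2  2  2  3  0
So g(10) = 0.
Build the Grundy sequence for pile C with g(k) = mex{g(k−s) : s ∈ {3, 4}, s ≤ k}:
k:     0  1  2  3  4  5  6  7  8  9 10
g(k):  0  0  0  1  1  1  2  0  0  0  1
So g(10) = 1.
By the Sprague-Grundy theorem, the Grundy value of a sum of independent games is the XOR of the component values.
Combined value = 9 ⊕ 0 ⊕ 1 = 8.

8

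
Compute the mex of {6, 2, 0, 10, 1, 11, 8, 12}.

The values 0, 1, 2 are all present; 3 is the first non-negative integer missing from the set.

3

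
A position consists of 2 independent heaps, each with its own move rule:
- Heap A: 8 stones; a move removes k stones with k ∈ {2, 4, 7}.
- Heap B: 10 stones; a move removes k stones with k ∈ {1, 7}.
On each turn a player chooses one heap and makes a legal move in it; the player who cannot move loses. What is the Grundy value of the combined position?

1

Grundy values for heap A (subtraction set {2, 4, 7}):
k:     0  1  2  3  4  5  6  7  8
g(k):  0  0  1  1  2  2  0  3  1
So g(8) = 1.
Build the Grundy sequence for heap B with g(k) = mex{g(k−s) : s ∈ {1, 7}, s ≤ k}:
g(0) = mex{} = 0
g(1) = mex{0} = 1
g(2) = mex{1} = 0
g(3) = mex{0} = 1
g(4) = mex{1} = 0
g(5) = mex{0} = 1
g(6) = mex{1} = 0
g(7) = mex{0} = 1
g(8) = mex{1} = 0
g(9) = mex{0} = 1
g(10) = mex{1} = 0
So g(10) = 0.
The value of a disjunctive sum is the nim-sum of the parts.
Combined value = 1 XOR 0 = 1.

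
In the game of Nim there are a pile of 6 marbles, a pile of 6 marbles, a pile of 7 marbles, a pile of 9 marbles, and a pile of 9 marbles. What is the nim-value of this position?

7

Nim-sum: 6 ⊕ 6 ⊕ 7 ⊕ 9 ⊕ 9 = 7.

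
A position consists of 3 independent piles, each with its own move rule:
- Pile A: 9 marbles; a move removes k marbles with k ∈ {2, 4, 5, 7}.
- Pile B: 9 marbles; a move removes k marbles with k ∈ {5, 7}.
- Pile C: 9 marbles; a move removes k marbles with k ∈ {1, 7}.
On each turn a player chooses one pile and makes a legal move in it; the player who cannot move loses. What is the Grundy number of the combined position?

Grundy values for pile A (subtraction set {2, 4, 5, 7}):
g(0) = mex{} = 0
g(1) = mex{} = 0
g(2) = mex{0} = 1
g(3) = mex{0} = 1
g(4) = mex{0,1} = 2
g(5) = mex{0,1} = 2
g(6) = mex{0,1,2} = 3
g(7) = mex{0,1,2} = 3
g(8) = mex{0,1,2,3} = 4
g(9) = mex{1,2,3} = 0
So g(9) = 0.
Grundy values for pile B (subtraction set {5, 7}):
k:     0  1  2  3  4  5  6  7  8  9
g(k):  0  0  0  0  0  1  1  1  1  1
So g(9) = 1.
Grundy values for pile C (subtraction set {1, 7}):
g(0) = mex{} = 0
g(1) = mex{0} = 1
g(2) = mex{1} = 0
g(3) = mex{0} = 1
g(4) = mex{1} = 0
g(5) = mex{0} = 1
g(6) = mex{1} = 0
g(7) = mex{0} = 1
g(8) = mex{1} = 0
g(9) = mex{0} = 1
So g(9) = 1.
The value of a disjunctive sum is the nim-sum of the parts.
Combined value = 0 XOR 1 XOR 1 = 0.

0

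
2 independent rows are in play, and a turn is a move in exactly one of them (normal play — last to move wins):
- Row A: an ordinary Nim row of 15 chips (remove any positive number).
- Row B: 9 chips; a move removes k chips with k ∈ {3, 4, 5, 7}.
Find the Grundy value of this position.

12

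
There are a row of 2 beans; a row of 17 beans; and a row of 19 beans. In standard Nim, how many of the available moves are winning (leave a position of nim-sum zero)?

In binary:
  00010  (2)
  10001  (17)
  10011  (19)
  -----
  00000  (0)
The nim-sum is already 0, so every move leaves a nonzero nim-sum — there are no winning moves.

0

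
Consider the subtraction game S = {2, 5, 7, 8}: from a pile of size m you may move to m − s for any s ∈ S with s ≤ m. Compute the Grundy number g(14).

0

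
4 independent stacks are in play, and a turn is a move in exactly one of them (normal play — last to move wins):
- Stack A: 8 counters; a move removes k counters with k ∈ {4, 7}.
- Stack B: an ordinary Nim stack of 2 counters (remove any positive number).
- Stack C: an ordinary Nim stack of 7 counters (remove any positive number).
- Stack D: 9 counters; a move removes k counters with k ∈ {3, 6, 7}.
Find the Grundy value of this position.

4

Build the Grundy sequence for stack A with g(k) = mex{g(k−s) : s ∈ {4, 7}, s ≤ k}:
k:     0  1  2  3  4  5  6  7  8
g(k):  0  0  0  0  1  1  1  1  2
So g(8) = 2.
Stack B is a plain Nim stack of size 2, so its Grundy value is 2.
Stack C is a plain Nim stack of size 7, so its Grundy value is 7.
Build the Grundy sequence for stack D with g(k) = mex{g(k−s) : s ∈ {3, 6, 7}, s ≤ k}:
g(0) = mex{} = 0
g(1) = mex{} = 0
g(2) = mex{} = 0
g(3) = mex{0} = 1
g(4) = mex{0} = 1
g(5) = mex{0} = 1
g(6) = mex{0,1} = 2
g(7) = mex{0,1} = 2
g(8) = mex{0,1} = 2
g(9) = mex{0,1,2} = 3
So g(9) = 3.
By the Sprague-Grundy theorem, the Grundy value of a sum of independent games is the XOR of the component values.
Combined value = 2 XOR 2 XOR 7 XOR 3 = 4.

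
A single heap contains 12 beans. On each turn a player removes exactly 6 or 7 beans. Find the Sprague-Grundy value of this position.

Compute g(0), g(1), … for moves {6, 7}:
g(0) = mex{} = 0
g(1) = mex{} = 0
g(2) = mex{} = 0
g(3) = mex{} = 0
g(4) = mex{} = 0
g(5) = mex{} = 0
g(6) = mex{0} = 1
g(7) = mex{0} = 1
g(8) = mex{0} = 1
g(9) = mex{0} = 1
g(10) = mex{0} = 1
g(11) = mex{0} = 1
g(12) = mex{0,1} = 2
So g(12) = 2.

2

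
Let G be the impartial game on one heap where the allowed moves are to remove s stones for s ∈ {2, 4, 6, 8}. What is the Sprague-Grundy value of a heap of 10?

0

Grundy values for subtraction set {2, 4, 6, 8}:
k:     0  1  2  3  4  5  6  7  8  9 10
g(k):  0  0  1  1  2  2  3  3  4  4  0
So g(10) = 0.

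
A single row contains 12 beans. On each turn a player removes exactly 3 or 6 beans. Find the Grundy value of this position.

1

Grundy values for subtraction set {3, 6}:
g(0) = mex{} = 0
g(1) = mex{} = 0
g(2) = mex{} = 0
g(3) = mex{0} = 1
g(4) = mex{0} = 1
g(5) = mex{0} = 1
g(6) = mex{0,1} = 2
g(7) = mex{0,1} = 2
g(8) = mex{0,1} = 2
g(9) = mex{1,2} = 0
g(10) = mex{1,2} = 0
g(11) = mex{1,2} = 0
g(12) = mex{0,2} = 1
So g(12) = 1.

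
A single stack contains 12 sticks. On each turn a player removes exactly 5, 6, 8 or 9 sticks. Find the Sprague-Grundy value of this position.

2

Grundy values for subtraction set {5, 6, 8, 9}:
g(0) = mex{} = 0
g(1) = mex{} = 0
g(2) = mex{} = 0
g(3) = mex{} = 0
g(4) = mex{} = 0
g(5) = mex{0} = 1
g(6) = mex{0} = 1
g(7) = mex{0} = 1
g(8) = mex{0} = 1
g(9) = mex{0} = 1
g(10) = mex{0,1} = 2
g(11) = mex{0,1} = 2
g(12) = mex{0,1} = 2
So g(12) = 2.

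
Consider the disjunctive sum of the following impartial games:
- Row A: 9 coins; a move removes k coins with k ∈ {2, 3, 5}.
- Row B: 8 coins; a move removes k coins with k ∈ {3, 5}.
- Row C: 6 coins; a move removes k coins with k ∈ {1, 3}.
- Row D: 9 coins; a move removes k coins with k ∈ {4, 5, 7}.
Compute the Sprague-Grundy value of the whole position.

For row A, compute g(0), g(1), … with moves {2, 3, 5}:
g(0) = mex{} = 0
g(1) = mex{} = 0
g(2) = mex{0} = 1
g(3) = mex{0} = 1
g(4) = mex{0,1} = 2
g(5) = mex{0,1} = 2
g(6) = mex{0,1,2} = 3
g(7) = mex{1,2} = 0
g(8) = mex{1,2,3} = 0
g(9) = mex{0,2,3} = 1
So g(9) = 1.
For row B, compute g(0), g(1), … with moves {3, 5}:
g(0) = mex{} = 0
g(1) = mex{} = 0
g(2) = mex{} = 0
g(3) = mex{0} = 1
g(4) = mex{0} = 1
g(5) = mex{0} = 1
g(6) = mex{0,1} = 2
g(7) = mex{0,1} = 2
g(8) = mex{1} = 0
So g(8) = 0.
Grundy values for row C (subtraction set {1, 3}):
g(0) = mex{} = 0
g(1) = mex{0} = 1
g(2) = mex{1} = 0
g(3) = mex{0} = 1
g(4) = mex{1} = 0
g(5) = mex{0} = 1
g(6) = mex{1} = 0
So g(6) = 0.
For row D, compute g(0), g(1), … with moves {4, 5, 7}:
k:     0  1  2  3  4  5  6  7  8  9
g(k):  0  0  0  0  1  1  1  1  2  2
So g(9) = 2.
The value of a disjunctive sum is the nim-sum of the parts.
Combined value = 1 XOR 0 XOR 0 XOR 2 = 3.

3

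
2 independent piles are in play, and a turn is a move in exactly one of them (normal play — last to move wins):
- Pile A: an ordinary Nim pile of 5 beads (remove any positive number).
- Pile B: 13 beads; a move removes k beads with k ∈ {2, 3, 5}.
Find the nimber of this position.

6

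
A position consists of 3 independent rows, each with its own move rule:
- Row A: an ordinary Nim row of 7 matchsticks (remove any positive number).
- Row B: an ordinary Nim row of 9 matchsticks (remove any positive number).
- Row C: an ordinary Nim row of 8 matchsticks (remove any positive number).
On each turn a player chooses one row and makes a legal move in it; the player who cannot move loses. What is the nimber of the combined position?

Row A is a plain Nim row of size 7, so its Grundy value is 7.
Row B is a plain Nim row of size 9, so its Grundy value is 9.
Row C is a plain Nim row of size 8, so its Grundy value is 8.
The value of a disjunctive sum is the nim-sum of the parts.
Combined value = 7 ⊕ 9 ⊕ 8 = 6.

6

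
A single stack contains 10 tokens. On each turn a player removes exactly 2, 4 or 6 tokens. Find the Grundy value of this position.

1

Compute g(0), g(1), … for moves {2, 4, 6}:
k:     0  1  2  3  4  5  6  7  8  9 10
g(k):  0  0  1  1  2  2  3  3  0  0  1
So g(10) = 1.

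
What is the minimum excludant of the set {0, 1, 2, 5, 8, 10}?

The values 0, 1, 2 are all present; 3 is the first non-negative integer missing from the set.

3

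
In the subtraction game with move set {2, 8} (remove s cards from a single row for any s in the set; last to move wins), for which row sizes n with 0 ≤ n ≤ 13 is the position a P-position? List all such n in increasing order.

0, 1, 4, 5, 10, 11

Build the Grundy sequence with g(k) = mex{g(k−s) : s ∈ {2, 8}, s ≤ k}:
k:     0  1  2  3  4  5  6  7  8  9 10 11 12 13
g(k):  0  0  1  1  0  0  1  1  2  2  0  0  1  1
The P-positions (g = 0) in 0..13 are 0, 1, 4, 5, 10, 11.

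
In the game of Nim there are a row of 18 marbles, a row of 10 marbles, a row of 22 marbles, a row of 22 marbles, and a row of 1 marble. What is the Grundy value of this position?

Nim-sum: 18 ^ 10 ^ 22 ^ 22 ^ 1 = 25.

25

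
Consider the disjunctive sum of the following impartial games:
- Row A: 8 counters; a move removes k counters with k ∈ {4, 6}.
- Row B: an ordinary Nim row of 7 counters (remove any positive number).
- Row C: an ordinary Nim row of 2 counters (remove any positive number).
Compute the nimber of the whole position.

7

Grundy values for row A (subtraction set {4, 6}):
k:     0  1  2  3  4  5  6  7  8
g(k):  0  0  0  0  1  1  1  1  2
So g(8) = 2.
Row B is a plain Nim row of size 7, so its Grundy value is 7.
Row C is a plain Nim row of size 2, so its Grundy value is 2.
By the Sprague-Grundy theorem, the Grundy value of a sum of independent games is the XOR of the component values.
Combined value = 2 XOR 7 XOR 2 = 7.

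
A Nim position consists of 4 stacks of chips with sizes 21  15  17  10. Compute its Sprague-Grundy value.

1

Nim-sum: 21 ^ 15 ^ 17 ^ 10 = 1.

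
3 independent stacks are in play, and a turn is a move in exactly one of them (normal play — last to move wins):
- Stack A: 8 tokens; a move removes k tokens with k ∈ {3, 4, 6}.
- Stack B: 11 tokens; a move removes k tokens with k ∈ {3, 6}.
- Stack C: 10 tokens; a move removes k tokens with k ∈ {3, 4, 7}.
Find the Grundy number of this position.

2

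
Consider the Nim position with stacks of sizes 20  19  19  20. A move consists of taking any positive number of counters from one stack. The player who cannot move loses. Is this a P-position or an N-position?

P-position

Nim-sum: 20 ⊕ 19 ⊕ 19 ⊕ 20 = 0.
The nim-sum is 0, so this is a P-position: the player to move is in a losing position under optimal play.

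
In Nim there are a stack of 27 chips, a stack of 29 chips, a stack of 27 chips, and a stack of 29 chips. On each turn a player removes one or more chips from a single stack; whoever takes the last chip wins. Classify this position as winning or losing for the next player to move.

Losing position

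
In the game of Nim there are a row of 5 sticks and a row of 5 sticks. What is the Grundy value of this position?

Nim-sum: 5 ^ 5 = 0.

0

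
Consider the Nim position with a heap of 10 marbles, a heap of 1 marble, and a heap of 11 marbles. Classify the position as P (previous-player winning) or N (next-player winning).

P-position

Compute the nim-sum pairwise:
10 ⊕ 1 = 11
11 ⊕ 11 = 0
The nim-sum is 0, so this is a P-position: the player to move is in a losing position under optimal play.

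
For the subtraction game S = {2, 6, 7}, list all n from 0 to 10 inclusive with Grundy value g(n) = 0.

0, 1, 4, 5, 9

Grundy values for subtraction set {2, 6, 7}:
k:     0  1  2  3  4  5  6  7  8  9 10
g(k):  0  0  1  1  0  0  1  1  2  0  3
The P-positions (g = 0) in 0..10 are 0, 1, 4, 5, 9.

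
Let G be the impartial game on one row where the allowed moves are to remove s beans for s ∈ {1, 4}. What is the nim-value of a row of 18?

Compute g(0), g(1), … for moves {1, 4}:
k:     0  1  2  3  4  5  6  7  8  9 10 11 12 13 14 15 16 17 18
g(k):  0  1  0  1  2  0  1  0  1  2  0  1  0  1  2  0  1  0  1
So g(18) = 1.

1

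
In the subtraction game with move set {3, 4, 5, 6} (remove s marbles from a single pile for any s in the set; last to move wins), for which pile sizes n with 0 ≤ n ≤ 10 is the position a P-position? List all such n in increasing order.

0, 1, 2, 9, 10

Build the Grundy sequence with g(k) = mex{g(k−s) : s ∈ {3, 4, 5, 6}, s ≤ k}:
k:     0  1  2  3  4  5  6  7  8  9 10
g(k):  0  0  0  1  1  1  2  2  2  0  0
The P-positions (g = 0) in 0..10 are 0, 1, 2, 9, 10.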